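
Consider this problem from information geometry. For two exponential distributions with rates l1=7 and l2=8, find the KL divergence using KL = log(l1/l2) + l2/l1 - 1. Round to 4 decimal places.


KL divergence for exponential family:
KL = log(l1/l2) + l2/l1 - 1.
log(7/8) = -0.133531.
8/7 = 1.142857.
KL = -0.133531 + 1.142857 - 1 = 0.0093

0.0093


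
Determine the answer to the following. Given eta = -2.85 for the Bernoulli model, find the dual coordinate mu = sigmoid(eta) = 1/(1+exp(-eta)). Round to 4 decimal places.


Dual coordinate (expectation parameter) for Bernoulli:
mu = 1/(1+exp(-eta)).
eta = -2.85.
exp(-eta) = exp(2.85) = 17.287782.
mu = 1/(1+17.287782) = 0.0547

0.0547


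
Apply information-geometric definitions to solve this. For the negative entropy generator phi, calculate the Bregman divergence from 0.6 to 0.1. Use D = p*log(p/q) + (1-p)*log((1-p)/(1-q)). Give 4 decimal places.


Bregman divergence with negative entropy generator:
D = p*log(p/q) + (1-p)*log((1-p)/(1-q)).
p = 0.6, q = 0.1.
p*log(p/q) = 0.6*log(0.6/0.1) = 1.075056.
(1-p)*log((1-p)/(1-q)) = 0.4*log(0.4/0.9) = -0.324372.
D = 1.075056 + -0.324372 = 0.7507

0.7507


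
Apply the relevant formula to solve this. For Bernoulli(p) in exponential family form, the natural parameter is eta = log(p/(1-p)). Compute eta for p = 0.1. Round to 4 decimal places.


Natural parameter for Bernoulli: eta = log(p/(1-p)).
p = 0.1, 1-p = 0.9.
p/(1-p) = 0.111111.
eta = log(0.111111) = -2.1972

-2.1972


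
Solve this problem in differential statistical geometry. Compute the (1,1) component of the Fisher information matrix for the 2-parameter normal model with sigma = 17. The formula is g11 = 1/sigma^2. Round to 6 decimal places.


For the 2-parameter normal family, the Fisher metric has:
  g11 = 1/sigma^2, g22 = 2/sigma^2.
sigma = 17, sigma^2 = 289.
g11 = 0.003460

0.003460


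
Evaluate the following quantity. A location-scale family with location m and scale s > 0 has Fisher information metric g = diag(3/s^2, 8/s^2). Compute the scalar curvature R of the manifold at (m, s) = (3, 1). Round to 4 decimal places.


The metric has the form g = (A dm^2 + B ds^2)/s^2 with A = 3, B = 8.
Substitute u = sqrt(A/B)*m: g = B*(du^2 + ds^2)/s^2, i.e. B times the
Poincare upper half-plane metric, which has constant Gaussian curvature -1.
Scaling a 2D metric by a constant c divides the Gaussian curvature by c,
so K = -1/B = -1/(8) = -0.1250 everywhere (the point (m, s) = (3, 1) is irrelevant:
the curvature is constant).
Scalar curvature in dimension 2: R = 2K = -2/(8) = -0.2500.

-0.2500


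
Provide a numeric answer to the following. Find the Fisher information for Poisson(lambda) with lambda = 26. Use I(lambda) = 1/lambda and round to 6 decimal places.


Fisher information for Poisson: I(lambda) = 1/lambda.
lambda = 26.
I(lambda) = 1/26 = 0.038462

0.038462


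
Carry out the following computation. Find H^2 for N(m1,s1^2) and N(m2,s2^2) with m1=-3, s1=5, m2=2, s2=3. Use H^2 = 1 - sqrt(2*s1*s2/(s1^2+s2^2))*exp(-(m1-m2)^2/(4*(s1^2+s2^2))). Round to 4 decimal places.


Squared Hellinger distance for Gaussians:
H^2 = 1 - sqrt(2*s1*s2/(s1^2+s2^2)) * exp(-(m1-m2)^2/(4*(s1^2+s2^2))).
s1^2 = 25, s2^2 = 9, s1^2+s2^2 = 34.
sqrt(2*5*3/(34)) = 0.939336.
(m1-m2)^2 = (-5)^2 = 25.
exp(-25/(4*34)) = exp(-0.183824) = 0.832083.
H^2 = 1 - 0.939336*0.832083 = 0.2184

0.2184


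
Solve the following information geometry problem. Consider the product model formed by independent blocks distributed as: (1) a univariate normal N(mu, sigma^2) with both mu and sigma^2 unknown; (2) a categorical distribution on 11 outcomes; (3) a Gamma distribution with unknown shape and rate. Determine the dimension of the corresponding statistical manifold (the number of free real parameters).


The dimension of a statistical manifold equals the number of free
(independent) real parameters of the model. For a product of independent
blocks the parameter counts add.
- normal (mu, sigma^2): 2.
- categorical on 11 outcomes (probabilities sum to 1): 11-1 = 10.
- Gamma (shape, rate): 2.
Total = 2 + 10 + 2 = 14.
Dimension = 14

14


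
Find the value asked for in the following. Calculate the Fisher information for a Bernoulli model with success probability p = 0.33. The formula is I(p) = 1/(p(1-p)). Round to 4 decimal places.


For Bernoulli(p), Fisher information is I(p) = 1/(p*(1-p)).
p = 0.33, 1-p = 0.67.
p*(1-p) = 0.2211.
I(p) = 1/0.2211 = 4.5228

4.5228


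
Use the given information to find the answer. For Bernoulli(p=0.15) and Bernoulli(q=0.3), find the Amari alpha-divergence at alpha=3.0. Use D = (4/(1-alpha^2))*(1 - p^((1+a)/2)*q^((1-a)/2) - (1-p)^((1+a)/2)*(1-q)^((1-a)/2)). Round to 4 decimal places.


Amari alpha-divergence:
D = (4/(1-alpha^2))*(1 - p^((1+a)/2)*q^((1-a)/2) - (1-p)^((1+a)/2)*(1-q)^((1-a)/2)).
alpha = 3.0, p = 0.15, q = 0.3.
e1 = (1+alpha)/2 = 2.0, e2 = (1-alpha)/2 = -1.0.
t1 = p^e1 * q^e2 = 0.15^2.0 * 0.3^-1.0 = 0.075.
t2 = (1-p)^e1 * (1-q)^e2 = 0.85^2.0 * 0.7^-1.0 = 1.032143.
4/(1-alpha^2) = -0.5.
D = -0.5*(1 - 0.075 - 1.032143) = 0.0536

0.0536


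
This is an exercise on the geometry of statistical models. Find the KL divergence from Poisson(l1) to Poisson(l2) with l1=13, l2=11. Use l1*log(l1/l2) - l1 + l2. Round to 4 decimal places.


KL divergence for Poisson:
KL = l1*log(l1/l2) - l1 + l2.
l1 = 13, l2 = 11.
log(13/11) = 0.167054.
l1*log(l1/l2) = 13 * 0.167054 = 2.171703.
KL = 2.171703 - 13 + 11 = 0.1717

0.1717


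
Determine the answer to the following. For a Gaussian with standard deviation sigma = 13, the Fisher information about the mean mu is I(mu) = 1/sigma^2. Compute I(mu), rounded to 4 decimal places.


The Fisher information for the mean of a normal distribution is I(mu) = 1/sigma^2.
sigma = 13, so sigma^2 = 169.
I(mu) = 1/169 = 0.0059

0.0059


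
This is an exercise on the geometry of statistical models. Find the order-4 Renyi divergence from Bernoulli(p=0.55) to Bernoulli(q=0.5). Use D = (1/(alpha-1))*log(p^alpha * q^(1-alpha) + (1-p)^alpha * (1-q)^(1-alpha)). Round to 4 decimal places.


Renyi divergence of order alpha between Bernoulli distributions:
D = (1/(alpha-1))*log(p^alpha * q^(1-alpha) + (1-p)^alpha * (1-q)^(1-alpha)).
alpha = 4, p = 0.55, q = 0.5.
p^alpha * q^(1-alpha) = 0.55^4 * 0.5^-3 = 0.73205.
(1-p)^alpha * (1-q)^(1-alpha) = 0.45^4 * 0.5^-3 = 0.32805.
sum = 0.73205 + 0.32805 = 1.0601.
D = (1/3)*log(1.0601) = 0.0195

0.0195


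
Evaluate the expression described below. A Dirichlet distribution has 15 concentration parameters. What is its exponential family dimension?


Exponential family dimension calculation:
Dirichlet with 15 components has 15 natural parameters.

15


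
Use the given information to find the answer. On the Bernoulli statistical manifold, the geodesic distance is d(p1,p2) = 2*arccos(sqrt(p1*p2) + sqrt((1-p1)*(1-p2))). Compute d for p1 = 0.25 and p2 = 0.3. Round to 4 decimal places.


Geodesic distance on Bernoulli manifold:
d(p1,p2) = 2*arccos(sqrt(p1*p2) + sqrt((1-p1)*(1-p2))).
sqrt(p1*p2) = sqrt(0.25*0.3) = 0.273861.
sqrt((1-p1)*(1-p2)) = sqrt(0.75*0.7) = 0.724569.
arg = 0.273861 + 0.724569 = 0.99843.
d = 2*arccos(0.99843) = 0.1121

0.1121


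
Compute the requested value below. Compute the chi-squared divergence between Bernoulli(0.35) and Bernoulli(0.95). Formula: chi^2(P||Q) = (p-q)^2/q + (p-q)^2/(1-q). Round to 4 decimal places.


Chi-squared divergence between Bernoulli distributions:
chi^2 = (p-q)^2/q + (p-q)^2/(1-q).
p = 0.35, q = 0.95, p-q = -0.6.
(p-q)^2 = 0.36.
term1 = 0.36/0.95 = 0.378947.
term2 = 0.36/0.05 = 7.2.
chi^2 = 0.378947 + 7.2 = 7.5789

7.5789


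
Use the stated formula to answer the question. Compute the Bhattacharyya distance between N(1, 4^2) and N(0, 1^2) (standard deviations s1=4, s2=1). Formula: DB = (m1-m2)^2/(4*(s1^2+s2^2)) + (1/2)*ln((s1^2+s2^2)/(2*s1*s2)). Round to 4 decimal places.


Bhattacharyya distance between two Gaussians:
DB = (m1-m2)^2/(4*(s1^2+s2^2)) + (1/2)*ln((s1^2+s2^2)/(2*s1*s2)).
(m1-m2)^2 = (1)^2 = 1.
s1^2+s2^2 = 16 + 1 = 17.
term1 = 1/68 = 0.014706.
term2 = 0.5*ln(17/8.0) = 0.376886.
DB = 0.014706 + 0.376886 = 0.3916

0.3916


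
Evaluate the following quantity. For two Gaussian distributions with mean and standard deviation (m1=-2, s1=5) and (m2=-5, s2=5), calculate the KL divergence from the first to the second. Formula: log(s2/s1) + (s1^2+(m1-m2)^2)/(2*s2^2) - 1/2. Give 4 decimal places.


KL divergence between normal distributions:
KL = log(s2/s1) + (s1^2 + (m1-m2)^2)/(2*s2^2) - 1/2.
log(5/5) = 0.0.
(5^2 + (-2--5)^2)/(2*5^2) = (25 + 9)/50 = 0.68.
KL = 0.0 + 0.68 - 0.5 = 0.1800

0.1800


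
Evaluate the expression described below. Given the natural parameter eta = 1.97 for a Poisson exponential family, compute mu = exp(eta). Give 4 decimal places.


Expectation parameter for Poisson exponential family:
mu = exp(eta).
eta = 1.97.
mu = exp(1.97) = 7.1707

7.1707


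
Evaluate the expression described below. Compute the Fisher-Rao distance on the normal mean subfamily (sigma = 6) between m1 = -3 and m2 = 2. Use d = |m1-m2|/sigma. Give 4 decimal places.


On the fixed-variance normal subfamily, geodesic distance = |m1-m2|/sigma.
|-3 - 2| = 5.
sigma = 6.
d = 5/6 = 0.8333

0.8333


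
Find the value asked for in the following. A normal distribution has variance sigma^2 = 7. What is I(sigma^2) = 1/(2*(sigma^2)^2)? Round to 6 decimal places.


Fisher information for variance: I(sigma^2) = 1/(2*sigma^4).
sigma^2 = 7, so sigma^4 = 49.
I = 1/(2*49) = 1/98 = 0.010204

0.010204


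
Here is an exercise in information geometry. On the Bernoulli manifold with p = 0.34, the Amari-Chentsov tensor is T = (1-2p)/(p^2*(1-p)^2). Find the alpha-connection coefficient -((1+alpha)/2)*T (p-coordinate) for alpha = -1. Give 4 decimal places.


Skewness (Amari-Chentsov) tensor: T = (1-2p)/(p^2*(1-p)^2).
p = 0.34, 1-2p = 0.32, p^2 = 0.1156, (1-p)^2 = 0.4356.
T = 0.32/(0.1156 * 0.4356) = 6.354835.
In the p-coordinate, Gamma^(alpha) = Gamma^(0) - (alpha/2)*T with Gamma^(0) = (1/2)*g'(p) = -T/2,
so Gamma^(alpha) = -((1+alpha)/2)*T.
alpha = -1, -(1+alpha)/2 = 0.0.
Gamma = 0.0 * 6.354835 = 0.0000

0.0000


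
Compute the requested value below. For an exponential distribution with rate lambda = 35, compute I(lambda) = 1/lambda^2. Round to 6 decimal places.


Fisher information for exponential: I(lambda) = 1/lambda^2.
lambda = 35, lambda^2 = 1225.
I = 1/1225 = 0.000816

0.000816


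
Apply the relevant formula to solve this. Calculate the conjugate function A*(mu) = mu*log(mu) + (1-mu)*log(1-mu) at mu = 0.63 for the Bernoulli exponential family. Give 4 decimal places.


Legendre transform for Bernoulli:
A*(mu) = mu*log(mu) + (1-mu)*log(1-mu).
mu = 0.63, 1-mu = 0.37.
mu*log(mu) = 0.63*log(0.63) = -0.291082.
(1-mu)*log(1-mu) = 0.37*log(0.37) = -0.367873.
A* = -0.291082 + -0.367873 = -0.6590

-0.6590


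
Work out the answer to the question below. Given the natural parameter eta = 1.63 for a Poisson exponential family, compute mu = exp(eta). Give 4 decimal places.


Expectation parameter for Poisson exponential family:
mu = exp(eta).
eta = 1.63.
mu = exp(1.63) = 5.1039

5.1039


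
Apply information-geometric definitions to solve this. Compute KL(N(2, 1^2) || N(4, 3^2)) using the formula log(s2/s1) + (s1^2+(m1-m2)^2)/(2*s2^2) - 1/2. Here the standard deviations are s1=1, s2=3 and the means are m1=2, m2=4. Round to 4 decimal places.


KL divergence between normal distributions:
KL = log(s2/s1) + (s1^2 + (m1-m2)^2)/(2*s2^2) - 1/2.
log(3/1) = 1.098612.
(1^2 + (2-4)^2)/(2*3^2) = (1 + 4)/18 = 0.277778.
KL = 1.098612 + 0.277778 - 0.5 = 0.8764

0.8764


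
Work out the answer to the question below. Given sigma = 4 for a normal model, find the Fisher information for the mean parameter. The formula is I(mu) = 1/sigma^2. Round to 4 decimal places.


The Fisher information for the mean of a normal distribution is I(mu) = 1/sigma^2.
sigma = 4, so sigma^2 = 16.
I(mu) = 1/16 = 0.0625

0.0625


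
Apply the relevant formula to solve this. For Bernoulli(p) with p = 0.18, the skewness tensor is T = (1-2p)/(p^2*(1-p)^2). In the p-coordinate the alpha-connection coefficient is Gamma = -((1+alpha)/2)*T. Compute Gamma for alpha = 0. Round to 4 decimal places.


Skewness (Amari-Chentsov) tensor: T = (1-2p)/(p^2*(1-p)^2).
p = 0.18, 1-2p = 0.64, p^2 = 0.0324, (1-p)^2 = 0.6724.
T = 0.64/(0.0324 * 0.6724) = 29.376988.
In the p-coordinate, Gamma^(alpha) = Gamma^(0) - (alpha/2)*T with Gamma^(0) = (1/2)*g'(p) = -T/2,
so Gamma^(alpha) = -((1+alpha)/2)*T.
alpha = 0, -(1+alpha)/2 = -0.5.
Gamma = -0.5 * 29.376988 = -14.6885

-14.6885


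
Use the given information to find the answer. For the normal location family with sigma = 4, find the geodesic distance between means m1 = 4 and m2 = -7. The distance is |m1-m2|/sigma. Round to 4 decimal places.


On the fixed-variance normal subfamily, geodesic distance = |m1-m2|/sigma.
|4 - -7| = 11.
sigma = 4.
d = 11/4 = 2.7500

2.7500


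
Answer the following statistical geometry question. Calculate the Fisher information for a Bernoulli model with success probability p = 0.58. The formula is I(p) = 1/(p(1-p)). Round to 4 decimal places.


For Bernoulli(p), Fisher information is I(p) = 1/(p*(1-p)).
p = 0.58, 1-p = 0.42.
p*(1-p) = 0.2436.
I(p) = 1/0.2436 = 4.1051

4.1051


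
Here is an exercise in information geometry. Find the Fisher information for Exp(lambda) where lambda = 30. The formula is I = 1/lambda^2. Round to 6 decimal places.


Fisher information for exponential: I(lambda) = 1/lambda^2.
lambda = 30, lambda^2 = 900.
I = 1/900 = 0.001111

0.001111


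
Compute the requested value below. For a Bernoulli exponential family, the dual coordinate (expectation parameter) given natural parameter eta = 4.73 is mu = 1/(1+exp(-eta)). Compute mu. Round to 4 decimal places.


Dual coordinate (expectation parameter) for Bernoulli:
mu = 1/(1+exp(-eta)).
eta = 4.73.
exp(-eta) = exp(-4.73) = 0.008826.
mu = 1/(1+0.008826) = 0.9913

0.9913


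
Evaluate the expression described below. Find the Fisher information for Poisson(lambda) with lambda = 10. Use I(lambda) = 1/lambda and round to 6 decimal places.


Fisher information for Poisson: I(lambda) = 1/lambda.
lambda = 10.
I(lambda) = 1/10 = 0.100000

0.100000


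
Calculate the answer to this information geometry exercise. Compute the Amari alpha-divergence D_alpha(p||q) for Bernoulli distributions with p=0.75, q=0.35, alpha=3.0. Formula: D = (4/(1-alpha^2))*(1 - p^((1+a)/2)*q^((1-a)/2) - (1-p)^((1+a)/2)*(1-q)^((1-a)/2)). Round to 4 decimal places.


Amari alpha-divergence:
D = (4/(1-alpha^2))*(1 - p^((1+a)/2)*q^((1-a)/2) - (1-p)^((1+a)/2)*(1-q)^((1-a)/2)).
alpha = 3.0, p = 0.75, q = 0.35.
e1 = (1+alpha)/2 = 2.0, e2 = (1-alpha)/2 = -1.0.
t1 = p^e1 * q^e2 = 0.75^2.0 * 0.35^-1.0 = 1.607143.
t2 = (1-p)^e1 * (1-q)^e2 = 0.25^2.0 * 0.65^-1.0 = 0.096154.
4/(1-alpha^2) = -0.5.
D = -0.5*(1 - 1.607143 - 0.096154) = 0.3516

0.3516


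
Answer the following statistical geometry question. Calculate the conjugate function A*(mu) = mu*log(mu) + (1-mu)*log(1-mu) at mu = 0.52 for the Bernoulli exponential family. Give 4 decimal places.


Legendre transform for Bernoulli:
A*(mu) = mu*log(mu) + (1-mu)*log(1-mu).
mu = 0.52, 1-mu = 0.48.
mu*log(mu) = 0.52*log(0.52) = -0.340042.
(1-mu)*log(1-mu) = 0.48*log(0.48) = -0.352305.
A* = -0.340042 + -0.352305 = -0.6923

-0.6923


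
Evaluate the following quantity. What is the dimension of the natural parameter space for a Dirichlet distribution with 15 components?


Exponential family dimension calculation:
Dirichlet with 15 components has 15 natural parameters.

15


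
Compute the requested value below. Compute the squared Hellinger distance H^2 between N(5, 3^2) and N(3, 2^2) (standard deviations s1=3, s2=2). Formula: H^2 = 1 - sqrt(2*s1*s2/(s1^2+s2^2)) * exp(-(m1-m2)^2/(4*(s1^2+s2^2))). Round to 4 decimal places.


Squared Hellinger distance for Gaussians:
H^2 = 1 - sqrt(2*s1*s2/(s1^2+s2^2)) * exp(-(m1-m2)^2/(4*(s1^2+s2^2))).
s1^2 = 9, s2^2 = 4, s1^2+s2^2 = 13.
sqrt(2*3*2/(13)) = 0.960769.
(m1-m2)^2 = (2)^2 = 4.
exp(-4/(4*13)) = exp(-0.076923) = 0.925961.
H^2 = 1 - 0.960769*0.925961 = 0.1104

0.1104


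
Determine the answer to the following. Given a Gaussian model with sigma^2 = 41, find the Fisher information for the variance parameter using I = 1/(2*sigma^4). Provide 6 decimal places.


Fisher information for variance: I(sigma^2) = 1/(2*sigma^4).
sigma^2 = 41, so sigma^4 = 1681.
I = 1/(2*1681) = 1/3362 = 0.000297

0.000297


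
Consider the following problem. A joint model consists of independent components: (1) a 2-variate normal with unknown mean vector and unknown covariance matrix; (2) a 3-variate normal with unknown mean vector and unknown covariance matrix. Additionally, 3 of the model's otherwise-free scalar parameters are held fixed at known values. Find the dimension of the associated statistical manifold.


The dimension of a statistical manifold equals the number of free
(independent) real parameters of the model. For a product of independent
blocks the parameter counts add.
- 2-variate normal: 2 (mean) + 2*3/2 = 3 (symmetric covariance) = 5.
- 3-variate normal: 3 (mean) + 3*4/2 = 6 (symmetric covariance) = 9.
Total = 5 + 9 = 14.
3 parameter(s) fixed at known values: 14 - 3 = 11.
Dimension = 11

11


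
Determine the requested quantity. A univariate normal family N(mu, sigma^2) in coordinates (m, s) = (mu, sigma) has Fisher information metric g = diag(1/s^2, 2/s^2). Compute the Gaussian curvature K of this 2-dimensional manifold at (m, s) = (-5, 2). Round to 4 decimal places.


The metric has the form g = (A dm^2 + B ds^2)/s^2 with A = 1, B = 2.
Substitute u = sqrt(A/B)*m: g = B*(du^2 + ds^2)/s^2, i.e. B times the
Poincare upper half-plane metric, which has constant Gaussian curvature -1.
Scaling a 2D metric by a constant c divides the Gaussian curvature by c,
so K = -1/B = -1/(2) = -0.5000 everywhere (the point (m, s) = (-5, 2) is irrelevant:
the curvature is constant).
The requested Gaussian curvature is K = -0.5000.

-0.5000


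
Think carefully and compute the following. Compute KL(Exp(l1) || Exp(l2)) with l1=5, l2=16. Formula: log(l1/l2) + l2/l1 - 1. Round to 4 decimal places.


KL divergence for exponential family:
KL = log(l1/l2) + l2/l1 - 1.
log(5/16) = -1.163151.
16/5 = 3.2.
KL = -1.163151 + 3.2 - 1 = 1.0368

1.0368


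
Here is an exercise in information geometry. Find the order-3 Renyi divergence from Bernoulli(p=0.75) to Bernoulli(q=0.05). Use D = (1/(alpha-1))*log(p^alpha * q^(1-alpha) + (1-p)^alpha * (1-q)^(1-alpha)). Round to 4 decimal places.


Renyi divergence of order alpha between Bernoulli distributions:
D = (1/(alpha-1))*log(p^alpha * q^(1-alpha) + (1-p)^alpha * (1-q)^(1-alpha)).
alpha = 3, p = 0.75, q = 0.05.
p^alpha * q^(1-alpha) = 0.75^3 * 0.05^-2 = 168.75.
(1-p)^alpha * (1-q)^(1-alpha) = 0.25^3 * 0.95^-2 = 0.017313.
sum = 168.75 + 0.017313 = 168.767313.
D = (1/2)*log(168.767313) = 2.5643

2.5643


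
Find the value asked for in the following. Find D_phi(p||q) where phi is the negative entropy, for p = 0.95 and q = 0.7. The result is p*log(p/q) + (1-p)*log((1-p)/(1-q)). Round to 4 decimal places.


Bregman divergence with negative entropy generator:
D = p*log(p/q) + (1-p)*log((1-p)/(1-q)).
p = 0.95, q = 0.7.
p*log(p/q) = 0.95*log(0.95/0.7) = 0.290113.
(1-p)*log((1-p)/(1-q)) = 0.05*log(0.05/0.3) = -0.089588.
D = 0.290113 + -0.089588 = 0.2005

0.2005


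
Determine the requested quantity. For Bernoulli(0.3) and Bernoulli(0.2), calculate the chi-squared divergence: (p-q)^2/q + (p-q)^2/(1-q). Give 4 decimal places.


Chi-squared divergence between Bernoulli distributions:
chi^2 = (p-q)^2/q + (p-q)^2/(1-q).
p = 0.3, q = 0.2, p-q = 0.1.
(p-q)^2 = 0.01.
term1 = 0.01/0.2 = 0.05.
term2 = 0.01/0.8 = 0.0125.
chi^2 = 0.05 + 0.0125 = 0.0625

0.0625


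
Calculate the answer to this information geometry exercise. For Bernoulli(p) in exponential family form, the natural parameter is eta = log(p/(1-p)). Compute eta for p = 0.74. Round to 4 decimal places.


Natural parameter for Bernoulli: eta = log(p/(1-p)).
p = 0.74, 1-p = 0.26.
p/(1-p) = 2.846154.
eta = log(2.846154) = 1.0460

1.0460


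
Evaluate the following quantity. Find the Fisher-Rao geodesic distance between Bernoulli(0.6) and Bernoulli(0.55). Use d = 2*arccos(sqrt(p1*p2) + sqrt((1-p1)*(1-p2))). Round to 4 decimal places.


Geodesic distance on Bernoulli manifold:
d(p1,p2) = 2*arccos(sqrt(p1*p2) + sqrt((1-p1)*(1-p2))).
sqrt(p1*p2) = sqrt(0.6*0.55) = 0.574456.
sqrt((1-p1)*(1-p2)) = sqrt(0.4*0.45) = 0.424264.
arg = 0.574456 + 0.424264 = 0.99872.
d = 2*arccos(0.99872) = 0.1012

0.1012


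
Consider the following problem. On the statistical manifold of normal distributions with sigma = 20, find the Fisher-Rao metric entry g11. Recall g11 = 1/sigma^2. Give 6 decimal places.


For the 2-parameter normal family, the Fisher metric has:
  g11 = 1/sigma^2, g22 = 2/sigma^2.
sigma = 20, sigma^2 = 400.
g11 = 0.002500

0.002500


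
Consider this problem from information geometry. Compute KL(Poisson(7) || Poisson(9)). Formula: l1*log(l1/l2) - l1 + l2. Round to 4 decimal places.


KL divergence for Poisson:
KL = l1*log(l1/l2) - l1 + l2.
l1 = 7, l2 = 9.
log(7/9) = -0.251314.
l1*log(l1/l2) = 7 * -0.251314 = -1.759201.
KL = -1.759201 - 7 + 9 = 0.2408

0.2408


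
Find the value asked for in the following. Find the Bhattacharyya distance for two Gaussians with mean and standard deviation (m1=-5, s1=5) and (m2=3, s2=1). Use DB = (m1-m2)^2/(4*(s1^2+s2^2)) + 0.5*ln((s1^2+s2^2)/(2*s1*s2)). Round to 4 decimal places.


Bhattacharyya distance between two Gaussians:
DB = (m1-m2)^2/(4*(s1^2+s2^2)) + (1/2)*ln((s1^2+s2^2)/(2*s1*s2)).
(m1-m2)^2 = (-8)^2 = 64.
s1^2+s2^2 = 25 + 1 = 26.
term1 = 64/104 = 0.615385.
term2 = 0.5*ln(26/10.0) = 0.477756.
DB = 0.615385 + 0.477756 = 1.0931

1.0931


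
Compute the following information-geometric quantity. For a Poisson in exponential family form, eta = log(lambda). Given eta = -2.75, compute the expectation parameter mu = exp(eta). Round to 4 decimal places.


Expectation parameter for Poisson exponential family:
mu = exp(eta).
eta = -2.75.
mu = exp(-2.75) = 0.0639

0.0639


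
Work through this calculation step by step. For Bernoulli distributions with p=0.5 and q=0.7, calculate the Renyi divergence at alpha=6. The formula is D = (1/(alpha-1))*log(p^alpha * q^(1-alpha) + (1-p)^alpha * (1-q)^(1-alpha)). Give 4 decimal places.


Renyi divergence of order alpha between Bernoulli distributions:
D = (1/(alpha-1))*log(p^alpha * q^(1-alpha) + (1-p)^alpha * (1-q)^(1-alpha)).
alpha = 6, p = 0.5, q = 0.7.
p^alpha * q^(1-alpha) = 0.5^6 * 0.7^-5 = 0.092967.
(1-p)^alpha * (1-q)^(1-alpha) = 0.5^6 * 0.3^-5 = 6.430041.
sum = 0.092967 + 6.430041 = 6.523008.
D = (1/5)*log(6.523008) = 0.3751

0.3751


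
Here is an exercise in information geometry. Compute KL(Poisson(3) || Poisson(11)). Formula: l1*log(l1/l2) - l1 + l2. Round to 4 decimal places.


KL divergence for Poisson:
KL = l1*log(l1/l2) - l1 + l2.
l1 = 3, l2 = 11.
log(3/11) = -1.299283.
l1*log(l1/l2) = 3 * -1.299283 = -3.897849.
KL = -3.897849 - 3 + 11 = 4.1022

4.1022


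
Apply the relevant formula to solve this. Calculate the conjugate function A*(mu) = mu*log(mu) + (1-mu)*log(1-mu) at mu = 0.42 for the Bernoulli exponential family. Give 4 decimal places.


Legendre transform for Bernoulli:
A*(mu) = mu*log(mu) + (1-mu)*log(1-mu).
mu = 0.42, 1-mu = 0.58.
mu*log(mu) = 0.42*log(0.42) = -0.36435.
(1-mu)*log(1-mu) = 0.58*log(0.58) = -0.315942.
A* = -0.36435 + -0.315942 = -0.6803

-0.6803


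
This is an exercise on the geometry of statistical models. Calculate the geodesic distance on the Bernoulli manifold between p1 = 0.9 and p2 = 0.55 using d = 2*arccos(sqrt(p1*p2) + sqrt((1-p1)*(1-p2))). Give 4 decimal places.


Geodesic distance on Bernoulli manifold:
d(p1,p2) = 2*arccos(sqrt(p1*p2) + sqrt((1-p1)*(1-p2))).
sqrt(p1*p2) = sqrt(0.9*0.55) = 0.703562.
sqrt((1-p1)*(1-p2)) = sqrt(0.1*0.45) = 0.212132.
arg = 0.703562 + 0.212132 = 0.915694.
d = 2*arccos(0.915694) = 0.8271

0.8271


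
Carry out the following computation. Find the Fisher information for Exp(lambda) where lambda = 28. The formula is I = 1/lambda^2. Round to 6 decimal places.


Fisher information for exponential: I(lambda) = 1/lambda^2.
lambda = 28, lambda^2 = 784.
I = 1/784 = 0.001276

0.001276


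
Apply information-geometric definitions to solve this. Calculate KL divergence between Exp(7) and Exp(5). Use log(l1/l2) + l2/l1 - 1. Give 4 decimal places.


KL divergence for exponential family:
KL = log(l1/l2) + l2/l1 - 1.
log(7/5) = 0.336472.
5/7 = 0.714286.
KL = 0.336472 + 0.714286 - 1 = 0.0508

0.0508


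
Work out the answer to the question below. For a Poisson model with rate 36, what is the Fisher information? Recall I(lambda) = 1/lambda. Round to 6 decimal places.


Fisher information for Poisson: I(lambda) = 1/lambda.
lambda = 36.
I(lambda) = 1/36 = 0.027778

0.027778


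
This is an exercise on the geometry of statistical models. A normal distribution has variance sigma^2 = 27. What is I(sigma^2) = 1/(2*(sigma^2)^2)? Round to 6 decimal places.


Fisher information for variance: I(sigma^2) = 1/(2*sigma^4).
sigma^2 = 27, so sigma^4 = 729.
I = 1/(2*729) = 1/1458 = 0.000686

0.000686


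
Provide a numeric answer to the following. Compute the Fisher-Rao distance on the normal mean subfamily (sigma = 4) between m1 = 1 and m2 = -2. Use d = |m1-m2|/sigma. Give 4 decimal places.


On the fixed-variance normal subfamily, geodesic distance = |m1-m2|/sigma.
|1 - -2| = 3.
sigma = 4.
d = 3/4 = 0.7500

0.7500


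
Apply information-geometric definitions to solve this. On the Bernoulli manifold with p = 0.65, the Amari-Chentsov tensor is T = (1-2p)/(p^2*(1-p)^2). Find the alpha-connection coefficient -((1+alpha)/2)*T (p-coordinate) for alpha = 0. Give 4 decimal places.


Skewness (Amari-Chentsov) tensor: T = (1-2p)/(p^2*(1-p)^2).
p = 0.65, 1-2p = -0.3, p^2 = 0.4225, (1-p)^2 = 0.1225.
T = -0.3/(0.4225 * 0.1225) = -5.796401.
In the p-coordinate, Gamma^(alpha) = Gamma^(0) - (alpha/2)*T with Gamma^(0) = (1/2)*g'(p) = -T/2,
so Gamma^(alpha) = -((1+alpha)/2)*T.
alpha = 0, -(1+alpha)/2 = -0.5.
Gamma = -0.5 * -5.796401 = 2.8982

2.8982


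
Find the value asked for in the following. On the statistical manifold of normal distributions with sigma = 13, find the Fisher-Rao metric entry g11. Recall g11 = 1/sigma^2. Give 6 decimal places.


For the 2-parameter normal family, the Fisher metric has:
  g11 = 1/sigma^2, g22 = 2/sigma^2.
sigma = 13, sigma^2 = 169.
g11 = 0.005917

0.005917


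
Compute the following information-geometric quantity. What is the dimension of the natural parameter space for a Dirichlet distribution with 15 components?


Exponential family dimension calculation:
Dirichlet with 15 components has 15 natural parameters.

15


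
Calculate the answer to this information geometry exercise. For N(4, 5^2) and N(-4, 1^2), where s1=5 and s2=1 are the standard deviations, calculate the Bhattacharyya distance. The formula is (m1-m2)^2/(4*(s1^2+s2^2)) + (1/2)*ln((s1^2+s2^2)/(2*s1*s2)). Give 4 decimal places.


Bhattacharyya distance between two Gaussians:
DB = (m1-m2)^2/(4*(s1^2+s2^2)) + (1/2)*ln((s1^2+s2^2)/(2*s1*s2)).
(m1-m2)^2 = (8)^2 = 64.
s1^2+s2^2 = 25 + 1 = 26.
term1 = 64/104 = 0.615385.
term2 = 0.5*ln(26/10.0) = 0.477756.
DB = 0.615385 + 0.477756 = 1.0931

1.0931


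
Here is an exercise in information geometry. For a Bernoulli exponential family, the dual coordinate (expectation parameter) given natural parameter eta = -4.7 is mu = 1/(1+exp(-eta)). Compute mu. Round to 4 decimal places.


Dual coordinate (expectation parameter) for Bernoulli:
mu = 1/(1+exp(-eta)).
eta = -4.7.
exp(-eta) = exp(4.7) = 109.947172.
mu = 1/(1+109.947172) = 0.0090

0.0090


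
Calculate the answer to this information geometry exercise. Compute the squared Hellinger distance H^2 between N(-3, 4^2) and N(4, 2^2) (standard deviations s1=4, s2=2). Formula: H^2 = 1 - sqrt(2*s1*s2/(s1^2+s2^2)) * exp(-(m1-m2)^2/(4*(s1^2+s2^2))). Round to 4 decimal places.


Squared Hellinger distance for Gaussians:
H^2 = 1 - sqrt(2*s1*s2/(s1^2+s2^2)) * exp(-(m1-m2)^2/(4*(s1^2+s2^2))).
s1^2 = 16, s2^2 = 4, s1^2+s2^2 = 20.
sqrt(2*4*2/(20)) = 0.894427.
(m1-m2)^2 = (-7)^2 = 49.
exp(-49/(4*20)) = exp(-0.6125) = 0.541994.
H^2 = 1 - 0.894427*0.541994 = 0.5152

0.5152


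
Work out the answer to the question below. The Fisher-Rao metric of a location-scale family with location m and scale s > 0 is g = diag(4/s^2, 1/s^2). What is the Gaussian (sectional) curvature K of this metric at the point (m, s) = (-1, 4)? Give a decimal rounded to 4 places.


The metric has the form g = (A dm^2 + B ds^2)/s^2 with A = 4, B = 1.
Substitute u = sqrt(A/B)*m: g = B*(du^2 + ds^2)/s^2, i.e. B times the
Poincare upper half-plane metric, which has constant Gaussian curvature -1.
Scaling a 2D metric by a constant c divides the Gaussian curvature by c,
so K = -1/B = -1/(1) = -1.0000 everywhere (the point (m, s) = (-1, 4) is irrelevant:
the curvature is constant).
The requested Gaussian curvature is K = -1.0000.

-1.0000


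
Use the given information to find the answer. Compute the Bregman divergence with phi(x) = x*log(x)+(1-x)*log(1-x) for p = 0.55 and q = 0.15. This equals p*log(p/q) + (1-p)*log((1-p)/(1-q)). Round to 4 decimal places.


Bregman divergence with negative entropy generator:
D = p*log(p/q) + (1-p)*log((1-p)/(1-q)).
p = 0.55, q = 0.15.
p*log(p/q) = 0.55*log(0.55/0.15) = 0.714606.
(1-p)*log((1-p)/(1-q)) = 0.45*log(0.45/0.85) = -0.286195.
D = 0.714606 + -0.286195 = 0.4284

0.4284


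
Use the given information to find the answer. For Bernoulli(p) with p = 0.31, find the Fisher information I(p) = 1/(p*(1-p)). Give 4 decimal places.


For Bernoulli(p), Fisher information is I(p) = 1/(p*(1-p)).
p = 0.31, 1-p = 0.69.
p*(1-p) = 0.2139.
I(p) = 1/0.2139 = 4.6751

4.6751


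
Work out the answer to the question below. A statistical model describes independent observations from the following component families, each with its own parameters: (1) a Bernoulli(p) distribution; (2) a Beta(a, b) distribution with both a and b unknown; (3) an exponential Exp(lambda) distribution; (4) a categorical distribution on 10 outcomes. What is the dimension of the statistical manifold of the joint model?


The dimension of a statistical manifold equals the number of free
(independent) real parameters of the model. For a product of independent
blocks the parameter counts add.
- Bernoulli (p): 1.
- Beta (a, b): 2.
- exponential (lambda): 1.
- categorical on 10 outcomes (probabilities sum to 1): 10-1 = 9.
Total = 1 + 2 + 1 + 9 = 13.
Dimension = 13

13


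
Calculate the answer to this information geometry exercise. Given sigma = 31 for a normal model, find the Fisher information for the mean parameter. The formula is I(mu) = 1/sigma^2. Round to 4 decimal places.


The Fisher information for the mean of a normal distribution is I(mu) = 1/sigma^2.
sigma = 31, so sigma^2 = 961.
I(mu) = 1/961 = 0.0010

0.0010


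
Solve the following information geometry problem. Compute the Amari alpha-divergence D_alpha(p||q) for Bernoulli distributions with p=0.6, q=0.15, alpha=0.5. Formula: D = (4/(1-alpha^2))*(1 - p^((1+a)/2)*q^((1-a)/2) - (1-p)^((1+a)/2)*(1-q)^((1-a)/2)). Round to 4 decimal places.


Amari alpha-divergence:
D = (4/(1-alpha^2))*(1 - p^((1+a)/2)*q^((1-a)/2) - (1-p)^((1+a)/2)*(1-q)^((1-a)/2)).
alpha = 0.5, p = 0.6, q = 0.15.
e1 = (1+alpha)/2 = 0.75, e2 = (1-alpha)/2 = 0.25.
t1 = p^e1 * q^e2 = 0.6^0.75 * 0.15^0.25 = 0.424264.
t2 = (1-p)^e1 * (1-q)^e2 = 0.4^0.75 * 0.85^0.25 = 0.482947.
4/(1-alpha^2) = 5.333333.
D = 5.333333*(1 - 0.424264 - 0.482947) = 0.4949

0.4949


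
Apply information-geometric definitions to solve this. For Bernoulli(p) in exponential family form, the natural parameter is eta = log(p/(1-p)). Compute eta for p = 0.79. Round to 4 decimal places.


Natural parameter for Bernoulli: eta = log(p/(1-p)).
p = 0.79, 1-p = 0.21.
p/(1-p) = 3.761905.
eta = log(3.761905) = 1.3249

1.3249


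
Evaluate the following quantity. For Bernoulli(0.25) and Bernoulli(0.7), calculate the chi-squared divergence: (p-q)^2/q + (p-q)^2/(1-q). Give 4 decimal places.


Chi-squared divergence between Bernoulli distributions:
chi^2 = (p-q)^2/q + (p-q)^2/(1-q).
p = 0.25, q = 0.7, p-q = -0.45.
(p-q)^2 = 0.2025.
term1 = 0.2025/0.7 = 0.289286.
term2 = 0.2025/0.3 = 0.675.
chi^2 = 0.289286 + 0.675 = 0.9643

0.9643


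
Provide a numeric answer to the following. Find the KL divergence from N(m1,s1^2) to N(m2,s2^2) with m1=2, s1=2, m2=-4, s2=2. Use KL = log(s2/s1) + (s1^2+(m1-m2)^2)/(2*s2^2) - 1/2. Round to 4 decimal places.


KL divergence between normal distributions:
KL = log(s2/s1) + (s1^2 + (m1-m2)^2)/(2*s2^2) - 1/2.
log(2/2) = 0.0.
(2^2 + (2--4)^2)/(2*2^2) = (4 + 36)/8 = 5.0.
KL = 0.0 + 5.0 - 0.5 = 4.5000

4.5000


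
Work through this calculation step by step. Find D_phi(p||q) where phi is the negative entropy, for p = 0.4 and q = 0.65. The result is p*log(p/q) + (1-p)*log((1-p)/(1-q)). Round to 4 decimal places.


Bregman divergence with negative entropy generator:
D = p*log(p/q) + (1-p)*log((1-p)/(1-q)).
p = 0.4, q = 0.65.
p*log(p/q) = 0.4*log(0.4/0.65) = -0.194203.
(1-p)*log((1-p)/(1-q)) = 0.6*log(0.6/0.35) = 0.323398.
D = -0.194203 + 0.323398 = 0.1292

0.1292


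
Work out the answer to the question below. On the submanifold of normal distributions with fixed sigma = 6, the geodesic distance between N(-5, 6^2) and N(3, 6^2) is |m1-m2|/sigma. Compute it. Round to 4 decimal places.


On the fixed-variance normal subfamily, geodesic distance = |m1-m2|/sigma.
|-5 - 3| = 8.
sigma = 6.
d = 8/6 = 1.3333

1.3333


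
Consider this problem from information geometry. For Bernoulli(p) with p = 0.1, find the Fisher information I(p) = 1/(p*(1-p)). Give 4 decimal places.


For Bernoulli(p), Fisher information is I(p) = 1/(p*(1-p)).
p = 0.1, 1-p = 0.9.
p*(1-p) = 0.09.
I(p) = 1/0.09 = 11.1111

11.1111


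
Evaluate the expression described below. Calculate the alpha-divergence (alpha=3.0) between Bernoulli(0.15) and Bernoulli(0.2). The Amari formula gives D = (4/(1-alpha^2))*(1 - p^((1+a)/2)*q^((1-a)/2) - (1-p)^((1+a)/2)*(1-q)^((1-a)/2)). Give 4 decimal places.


Amari alpha-divergence:
D = (4/(1-alpha^2))*(1 - p^((1+a)/2)*q^((1-a)/2) - (1-p)^((1+a)/2)*(1-q)^((1-a)/2)).
alpha = 3.0, p = 0.15, q = 0.2.
e1 = (1+alpha)/2 = 2.0, e2 = (1-alpha)/2 = -1.0.
t1 = p^e1 * q^e2 = 0.15^2.0 * 0.2^-1.0 = 0.1125.
t2 = (1-p)^e1 * (1-q)^e2 = 0.85^2.0 * 0.8^-1.0 = 0.903125.
4/(1-alpha^2) = -0.5.
D = -0.5*(1 - 0.1125 - 0.903125) = 0.0078

0.0078


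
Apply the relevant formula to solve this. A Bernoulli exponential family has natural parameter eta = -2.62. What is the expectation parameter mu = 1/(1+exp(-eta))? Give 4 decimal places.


Dual coordinate (expectation parameter) for Bernoulli:
mu = 1/(1+exp(-eta)).
eta = -2.62.
exp(-eta) = exp(2.62) = 13.735724.
mu = 1/(1+13.735724) = 0.0679

0.0679


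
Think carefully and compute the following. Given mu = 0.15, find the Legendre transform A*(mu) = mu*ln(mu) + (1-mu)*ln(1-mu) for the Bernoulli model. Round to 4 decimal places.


Legendre transform for Bernoulli:
A*(mu) = mu*log(mu) + (1-mu)*log(1-mu).
mu = 0.15, 1-mu = 0.85.
mu*log(mu) = 0.15*log(0.15) = -0.284568.
(1-mu)*log(1-mu) = 0.85*log(0.85) = -0.138141.
A* = -0.284568 + -0.138141 = -0.4227

-0.4227


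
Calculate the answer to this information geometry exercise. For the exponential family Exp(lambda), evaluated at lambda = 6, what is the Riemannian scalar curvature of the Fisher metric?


This family has a single free parameter, so its statistical manifold
is 1-dimensional. The Riemann curvature tensor of any 1-dimensional
Riemannian manifold vanishes identically, so R = 0.

0


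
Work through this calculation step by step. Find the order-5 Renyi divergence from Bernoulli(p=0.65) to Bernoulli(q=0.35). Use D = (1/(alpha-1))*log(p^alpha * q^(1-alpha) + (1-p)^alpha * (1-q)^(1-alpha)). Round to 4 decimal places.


Renyi divergence of order alpha between Bernoulli distributions:
D = (1/(alpha-1))*log(p^alpha * q^(1-alpha) + (1-p)^alpha * (1-q)^(1-alpha)).
alpha = 5, p = 0.65, q = 0.35.
p^alpha * q^(1-alpha) = 0.65^5 * 0.35^-4 = 7.732049.
(1-p)^alpha * (1-q)^(1-alpha) = 0.35^5 * 0.65^-4 = 0.029423.
sum = 7.732049 + 0.029423 = 7.761472.
D = (1/4)*log(7.761472) = 0.5123

0.5123


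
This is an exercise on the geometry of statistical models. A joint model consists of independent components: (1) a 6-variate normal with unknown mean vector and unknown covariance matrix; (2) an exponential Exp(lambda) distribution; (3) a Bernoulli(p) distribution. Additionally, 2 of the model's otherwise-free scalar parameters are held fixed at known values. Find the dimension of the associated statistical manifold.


The dimension of a statistical manifold equals the number of free
(independent) real parameters of the model. For a product of independent
blocks the parameter counts add.
- 6-variate normal: 6 (mean) + 6*7/2 = 21 (symmetric covariance) = 27.
- exponential (lambda): 1.
- Bernoulli (p): 1.
Total = 27 + 1 + 1 = 29.
2 parameter(s) fixed at known values: 29 - 2 = 27.
Dimension = 27

27


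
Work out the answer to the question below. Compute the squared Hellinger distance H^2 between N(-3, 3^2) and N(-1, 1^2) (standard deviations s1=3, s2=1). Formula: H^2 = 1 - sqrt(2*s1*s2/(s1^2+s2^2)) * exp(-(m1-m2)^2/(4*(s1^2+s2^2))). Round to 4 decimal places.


Squared Hellinger distance for Gaussians:
H^2 = 1 - sqrt(2*s1*s2/(s1^2+s2^2)) * exp(-(m1-m2)^2/(4*(s1^2+s2^2))).
s1^2 = 9, s2^2 = 1, s1^2+s2^2 = 10.
sqrt(2*3*1/(10)) = 0.774597.
(m1-m2)^2 = (-2)^2 = 4.
exp(-4/(4*10)) = exp(-0.1) = 0.904837.
H^2 = 1 - 0.774597*0.904837 = 0.2991

0.2991


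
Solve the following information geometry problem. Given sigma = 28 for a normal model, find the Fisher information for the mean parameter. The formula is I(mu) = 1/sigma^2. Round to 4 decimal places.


The Fisher information for the mean of a normal distribution is I(mu) = 1/sigma^2.
sigma = 28, so sigma^2 = 784.
I(mu) = 1/784 = 0.0013

0.0013


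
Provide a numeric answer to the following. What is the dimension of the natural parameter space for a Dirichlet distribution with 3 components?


Exponential family dimension calculation:
Dirichlet with 3 components has 3 natural parameters.

3


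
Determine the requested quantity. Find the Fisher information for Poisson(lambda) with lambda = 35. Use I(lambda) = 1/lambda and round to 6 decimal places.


Fisher information for Poisson: I(lambda) = 1/lambda.
lambda = 35.
I(lambda) = 1/35 = 0.028571

0.028571


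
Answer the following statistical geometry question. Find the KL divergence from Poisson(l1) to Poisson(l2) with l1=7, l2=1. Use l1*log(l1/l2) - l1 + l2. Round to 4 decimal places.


KL divergence for Poisson:
KL = l1*log(l1/l2) - l1 + l2.
l1 = 7, l2 = 1.
log(7/1) = 1.94591.
l1*log(l1/l2) = 7 * 1.94591 = 13.621371.
KL = 13.621371 - 7 + 1 = 7.6214

7.6214


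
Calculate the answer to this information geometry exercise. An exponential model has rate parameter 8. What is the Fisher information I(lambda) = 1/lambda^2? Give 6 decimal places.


Fisher information for exponential: I(lambda) = 1/lambda^2.
lambda = 8, lambda^2 = 64.
I = 1/64 = 0.015625

0.015625


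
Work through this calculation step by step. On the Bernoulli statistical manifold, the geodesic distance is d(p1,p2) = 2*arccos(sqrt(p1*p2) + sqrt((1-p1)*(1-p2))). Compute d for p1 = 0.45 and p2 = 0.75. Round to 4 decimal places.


Geodesic distance on Bernoulli manifold:
d(p1,p2) = 2*arccos(sqrt(p1*p2) + sqrt((1-p1)*(1-p2))).
sqrt(p1*p2) = sqrt(0.45*0.75) = 0.580948.
sqrt((1-p1)*(1-p2)) = sqrt(0.55*0.25) = 0.37081.
arg = 0.580948 + 0.37081 = 0.951757.
d = 2*arccos(0.951757) = 0.6238

0.6238


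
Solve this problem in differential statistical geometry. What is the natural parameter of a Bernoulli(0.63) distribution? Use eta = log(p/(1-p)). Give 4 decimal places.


Natural parameter for Bernoulli: eta = log(p/(1-p)).
p = 0.63, 1-p = 0.37.
p/(1-p) = 1.702703.
eta = log(1.702703) = 0.5322

0.5322
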